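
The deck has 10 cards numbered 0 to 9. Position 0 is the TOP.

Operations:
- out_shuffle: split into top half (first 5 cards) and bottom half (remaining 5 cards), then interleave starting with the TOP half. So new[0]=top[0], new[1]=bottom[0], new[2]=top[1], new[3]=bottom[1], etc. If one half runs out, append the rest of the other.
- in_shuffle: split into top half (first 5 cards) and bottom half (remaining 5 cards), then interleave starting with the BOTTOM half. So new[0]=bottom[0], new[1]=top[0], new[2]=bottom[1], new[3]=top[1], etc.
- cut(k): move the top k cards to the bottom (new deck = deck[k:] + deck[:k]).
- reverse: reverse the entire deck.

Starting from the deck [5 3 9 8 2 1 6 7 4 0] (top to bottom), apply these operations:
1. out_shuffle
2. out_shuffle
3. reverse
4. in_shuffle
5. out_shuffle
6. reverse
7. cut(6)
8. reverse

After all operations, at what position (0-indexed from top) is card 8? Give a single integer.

After op 1 (out_shuffle): [5 1 3 6 9 7 8 4 2 0]
After op 2 (out_shuffle): [5 7 1 8 3 4 6 2 9 0]
After op 3 (reverse): [0 9 2 6 4 3 8 1 7 5]
After op 4 (in_shuffle): [3 0 8 9 1 2 7 6 5 4]
After op 5 (out_shuffle): [3 2 0 7 8 6 9 5 1 4]
After op 6 (reverse): [4 1 5 9 6 8 7 0 2 3]
After op 7 (cut(6)): [7 0 2 3 4 1 5 9 6 8]
After op 8 (reverse): [8 6 9 5 1 4 3 2 0 7]
Card 8 is at position 0.

Answer: 0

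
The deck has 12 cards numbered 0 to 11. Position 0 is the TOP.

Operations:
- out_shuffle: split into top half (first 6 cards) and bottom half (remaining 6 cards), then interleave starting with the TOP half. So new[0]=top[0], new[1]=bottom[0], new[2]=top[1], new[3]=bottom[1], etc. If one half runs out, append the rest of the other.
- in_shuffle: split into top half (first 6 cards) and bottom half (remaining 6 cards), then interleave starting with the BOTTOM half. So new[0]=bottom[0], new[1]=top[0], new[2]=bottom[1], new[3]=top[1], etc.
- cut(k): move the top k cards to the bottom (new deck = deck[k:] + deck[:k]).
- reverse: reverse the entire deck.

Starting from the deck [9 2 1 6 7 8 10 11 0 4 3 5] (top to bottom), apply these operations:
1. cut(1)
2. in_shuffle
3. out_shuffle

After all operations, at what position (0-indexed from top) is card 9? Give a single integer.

After op 1 (cut(1)): [2 1 6 7 8 10 11 0 4 3 5 9]
After op 2 (in_shuffle): [11 2 0 1 4 6 3 7 5 8 9 10]
After op 3 (out_shuffle): [11 3 2 7 0 5 1 8 4 9 6 10]
Card 9 is at position 9.

Answer: 9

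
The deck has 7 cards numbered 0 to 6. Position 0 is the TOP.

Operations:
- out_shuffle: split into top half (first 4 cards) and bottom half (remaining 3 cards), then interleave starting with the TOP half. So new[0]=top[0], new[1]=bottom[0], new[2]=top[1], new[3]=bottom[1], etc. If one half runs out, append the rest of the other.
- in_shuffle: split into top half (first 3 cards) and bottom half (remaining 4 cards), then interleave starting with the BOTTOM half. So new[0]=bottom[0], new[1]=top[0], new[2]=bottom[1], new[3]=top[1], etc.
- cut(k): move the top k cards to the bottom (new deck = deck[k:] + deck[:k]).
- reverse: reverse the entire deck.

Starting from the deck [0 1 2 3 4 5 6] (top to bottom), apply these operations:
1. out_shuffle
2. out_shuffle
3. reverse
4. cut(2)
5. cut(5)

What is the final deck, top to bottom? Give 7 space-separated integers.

Answer: 5 3 1 6 4 2 0

Derivation:
After op 1 (out_shuffle): [0 4 1 5 2 6 3]
After op 2 (out_shuffle): [0 2 4 6 1 3 5]
After op 3 (reverse): [5 3 1 6 4 2 0]
After op 4 (cut(2)): [1 6 4 2 0 5 3]
After op 5 (cut(5)): [5 3 1 6 4 2 0]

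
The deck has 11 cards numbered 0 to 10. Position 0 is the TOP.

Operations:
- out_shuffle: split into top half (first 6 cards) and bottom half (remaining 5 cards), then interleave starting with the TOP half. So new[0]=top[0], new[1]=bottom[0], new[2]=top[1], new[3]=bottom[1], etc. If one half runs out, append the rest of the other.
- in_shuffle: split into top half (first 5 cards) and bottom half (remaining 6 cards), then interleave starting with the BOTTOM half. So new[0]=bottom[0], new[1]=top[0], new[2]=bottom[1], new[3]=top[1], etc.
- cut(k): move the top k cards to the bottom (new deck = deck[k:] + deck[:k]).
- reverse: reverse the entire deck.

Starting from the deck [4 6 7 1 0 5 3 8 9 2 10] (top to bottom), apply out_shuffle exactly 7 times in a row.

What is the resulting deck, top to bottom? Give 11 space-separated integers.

After op 1 (out_shuffle): [4 3 6 8 7 9 1 2 0 10 5]
After op 2 (out_shuffle): [4 1 3 2 6 0 8 10 7 5 9]
After op 3 (out_shuffle): [4 8 1 10 3 7 2 5 6 9 0]
After op 4 (out_shuffle): [4 2 8 5 1 6 10 9 3 0 7]
After op 5 (out_shuffle): [4 10 2 9 8 3 5 0 1 7 6]
After op 6 (out_shuffle): [4 5 10 0 2 1 9 7 8 6 3]
After op 7 (out_shuffle): [4 9 5 7 10 8 0 6 2 3 1]

Answer: 4 9 5 7 10 8 0 6 2 3 1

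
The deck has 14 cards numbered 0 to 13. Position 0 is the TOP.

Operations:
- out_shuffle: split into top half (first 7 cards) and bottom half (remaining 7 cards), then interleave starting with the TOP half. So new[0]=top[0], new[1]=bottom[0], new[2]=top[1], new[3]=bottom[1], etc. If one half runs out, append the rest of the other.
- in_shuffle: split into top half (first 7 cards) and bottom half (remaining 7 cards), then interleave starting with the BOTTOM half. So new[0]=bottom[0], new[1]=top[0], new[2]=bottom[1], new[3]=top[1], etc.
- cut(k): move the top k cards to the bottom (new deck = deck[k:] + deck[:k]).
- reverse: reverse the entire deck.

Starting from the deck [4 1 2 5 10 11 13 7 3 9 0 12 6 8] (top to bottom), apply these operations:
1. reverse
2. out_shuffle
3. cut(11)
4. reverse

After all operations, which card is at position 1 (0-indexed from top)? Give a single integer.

Answer: 2

Derivation:
After op 1 (reverse): [8 6 12 0 9 3 7 13 11 10 5 2 1 4]
After op 2 (out_shuffle): [8 13 6 11 12 10 0 5 9 2 3 1 7 4]
After op 3 (cut(11)): [1 7 4 8 13 6 11 12 10 0 5 9 2 3]
After op 4 (reverse): [3 2 9 5 0 10 12 11 6 13 8 4 7 1]
Position 1: card 2.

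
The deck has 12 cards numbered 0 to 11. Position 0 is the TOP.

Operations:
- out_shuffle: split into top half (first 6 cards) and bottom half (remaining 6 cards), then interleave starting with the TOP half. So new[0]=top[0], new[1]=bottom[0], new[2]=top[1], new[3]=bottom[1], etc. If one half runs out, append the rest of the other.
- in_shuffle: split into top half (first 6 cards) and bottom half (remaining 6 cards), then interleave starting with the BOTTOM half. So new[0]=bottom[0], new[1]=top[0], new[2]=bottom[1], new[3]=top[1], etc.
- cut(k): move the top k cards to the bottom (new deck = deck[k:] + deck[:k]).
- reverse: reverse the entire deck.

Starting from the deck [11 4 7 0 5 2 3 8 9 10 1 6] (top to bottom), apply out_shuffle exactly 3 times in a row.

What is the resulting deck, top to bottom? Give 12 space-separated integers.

Answer: 11 8 0 1 3 7 10 2 4 9 5 6

Derivation:
After op 1 (out_shuffle): [11 3 4 8 7 9 0 10 5 1 2 6]
After op 2 (out_shuffle): [11 0 3 10 4 5 8 1 7 2 9 6]
After op 3 (out_shuffle): [11 8 0 1 3 7 10 2 4 9 5 6]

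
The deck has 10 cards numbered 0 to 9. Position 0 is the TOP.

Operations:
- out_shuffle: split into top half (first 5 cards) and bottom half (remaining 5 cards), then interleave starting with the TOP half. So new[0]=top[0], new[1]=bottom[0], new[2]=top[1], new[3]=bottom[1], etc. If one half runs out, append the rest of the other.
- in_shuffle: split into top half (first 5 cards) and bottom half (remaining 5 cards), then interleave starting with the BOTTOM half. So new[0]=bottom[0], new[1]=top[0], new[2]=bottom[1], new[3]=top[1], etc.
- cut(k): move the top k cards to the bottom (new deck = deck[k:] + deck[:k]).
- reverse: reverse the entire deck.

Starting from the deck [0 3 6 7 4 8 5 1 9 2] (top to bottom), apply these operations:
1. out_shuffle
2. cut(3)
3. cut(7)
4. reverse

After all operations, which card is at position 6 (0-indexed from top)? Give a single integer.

After op 1 (out_shuffle): [0 8 3 5 6 1 7 9 4 2]
After op 2 (cut(3)): [5 6 1 7 9 4 2 0 8 3]
After op 3 (cut(7)): [0 8 3 5 6 1 7 9 4 2]
After op 4 (reverse): [2 4 9 7 1 6 5 3 8 0]
Position 6: card 5.

Answer: 5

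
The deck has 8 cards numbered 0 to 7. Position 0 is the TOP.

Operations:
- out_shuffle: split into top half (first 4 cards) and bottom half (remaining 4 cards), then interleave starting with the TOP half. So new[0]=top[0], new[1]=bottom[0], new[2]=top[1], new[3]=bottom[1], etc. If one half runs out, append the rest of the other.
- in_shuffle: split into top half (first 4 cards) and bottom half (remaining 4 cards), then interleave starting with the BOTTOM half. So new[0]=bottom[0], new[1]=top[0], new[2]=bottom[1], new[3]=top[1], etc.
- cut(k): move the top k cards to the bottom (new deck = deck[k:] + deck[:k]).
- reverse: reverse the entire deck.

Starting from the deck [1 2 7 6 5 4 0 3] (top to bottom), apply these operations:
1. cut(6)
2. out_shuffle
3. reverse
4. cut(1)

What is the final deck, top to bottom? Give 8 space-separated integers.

After op 1 (cut(6)): [0 3 1 2 7 6 5 4]
After op 2 (out_shuffle): [0 7 3 6 1 5 2 4]
After op 3 (reverse): [4 2 5 1 6 3 7 0]
After op 4 (cut(1)): [2 5 1 6 3 7 0 4]

Answer: 2 5 1 6 3 7 0 4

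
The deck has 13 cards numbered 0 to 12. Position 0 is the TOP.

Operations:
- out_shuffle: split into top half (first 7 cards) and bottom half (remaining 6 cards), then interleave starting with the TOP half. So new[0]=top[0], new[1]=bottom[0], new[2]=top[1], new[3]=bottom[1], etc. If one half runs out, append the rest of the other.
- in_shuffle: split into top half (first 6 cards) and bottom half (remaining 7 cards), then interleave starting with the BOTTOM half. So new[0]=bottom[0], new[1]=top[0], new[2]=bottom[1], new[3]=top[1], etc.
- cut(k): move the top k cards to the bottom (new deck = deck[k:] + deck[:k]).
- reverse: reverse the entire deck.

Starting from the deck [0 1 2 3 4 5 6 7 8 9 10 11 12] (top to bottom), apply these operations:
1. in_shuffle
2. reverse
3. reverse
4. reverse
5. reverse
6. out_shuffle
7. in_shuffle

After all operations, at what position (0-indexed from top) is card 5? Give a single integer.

After op 1 (in_shuffle): [6 0 7 1 8 2 9 3 10 4 11 5 12]
After op 2 (reverse): [12 5 11 4 10 3 9 2 8 1 7 0 6]
After op 3 (reverse): [6 0 7 1 8 2 9 3 10 4 11 5 12]
After op 4 (reverse): [12 5 11 4 10 3 9 2 8 1 7 0 6]
After op 5 (reverse): [6 0 7 1 8 2 9 3 10 4 11 5 12]
After op 6 (out_shuffle): [6 3 0 10 7 4 1 11 8 5 2 12 9]
After op 7 (in_shuffle): [1 6 11 3 8 0 5 10 2 7 12 4 9]
Card 5 is at position 6.

Answer: 6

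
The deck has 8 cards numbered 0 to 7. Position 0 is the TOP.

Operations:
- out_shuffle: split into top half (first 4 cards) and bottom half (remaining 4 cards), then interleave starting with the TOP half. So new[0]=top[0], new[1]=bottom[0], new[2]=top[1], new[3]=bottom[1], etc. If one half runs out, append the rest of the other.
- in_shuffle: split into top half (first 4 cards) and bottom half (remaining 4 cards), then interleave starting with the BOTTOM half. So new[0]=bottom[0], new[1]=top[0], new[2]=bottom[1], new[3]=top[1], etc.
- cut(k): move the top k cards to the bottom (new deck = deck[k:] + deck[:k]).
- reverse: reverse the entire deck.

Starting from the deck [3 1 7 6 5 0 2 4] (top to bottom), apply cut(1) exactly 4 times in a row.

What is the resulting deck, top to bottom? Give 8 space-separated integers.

After op 1 (cut(1)): [1 7 6 5 0 2 4 3]
After op 2 (cut(1)): [7 6 5 0 2 4 3 1]
After op 3 (cut(1)): [6 5 0 2 4 3 1 7]
After op 4 (cut(1)): [5 0 2 4 3 1 7 6]

Answer: 5 0 2 4 3 1 7 6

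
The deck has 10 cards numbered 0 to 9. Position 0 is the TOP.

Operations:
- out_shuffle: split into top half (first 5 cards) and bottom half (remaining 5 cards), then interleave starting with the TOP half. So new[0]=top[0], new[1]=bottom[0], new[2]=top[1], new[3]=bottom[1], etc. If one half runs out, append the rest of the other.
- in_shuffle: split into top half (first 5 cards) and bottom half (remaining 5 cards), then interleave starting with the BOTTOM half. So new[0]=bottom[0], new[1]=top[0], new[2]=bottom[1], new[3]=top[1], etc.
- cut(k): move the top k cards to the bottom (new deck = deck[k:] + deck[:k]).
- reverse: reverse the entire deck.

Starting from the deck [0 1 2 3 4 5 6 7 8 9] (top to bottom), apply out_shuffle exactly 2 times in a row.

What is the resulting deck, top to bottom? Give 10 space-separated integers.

After op 1 (out_shuffle): [0 5 1 6 2 7 3 8 4 9]
After op 2 (out_shuffle): [0 7 5 3 1 8 6 4 2 9]

Answer: 0 7 5 3 1 8 6 4 2 9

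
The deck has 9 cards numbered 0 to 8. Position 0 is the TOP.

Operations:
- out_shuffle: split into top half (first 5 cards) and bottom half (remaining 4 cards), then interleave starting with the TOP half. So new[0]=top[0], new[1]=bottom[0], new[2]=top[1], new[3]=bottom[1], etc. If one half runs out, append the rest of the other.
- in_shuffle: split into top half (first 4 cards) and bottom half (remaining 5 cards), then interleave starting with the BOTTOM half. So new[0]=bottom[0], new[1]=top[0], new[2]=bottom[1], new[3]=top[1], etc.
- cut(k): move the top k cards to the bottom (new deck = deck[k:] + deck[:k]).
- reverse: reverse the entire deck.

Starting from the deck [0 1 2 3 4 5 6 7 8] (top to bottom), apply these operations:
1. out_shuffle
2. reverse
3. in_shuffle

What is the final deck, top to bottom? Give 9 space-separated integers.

After op 1 (out_shuffle): [0 5 1 6 2 7 3 8 4]
After op 2 (reverse): [4 8 3 7 2 6 1 5 0]
After op 3 (in_shuffle): [2 4 6 8 1 3 5 7 0]

Answer: 2 4 6 8 1 3 5 7 0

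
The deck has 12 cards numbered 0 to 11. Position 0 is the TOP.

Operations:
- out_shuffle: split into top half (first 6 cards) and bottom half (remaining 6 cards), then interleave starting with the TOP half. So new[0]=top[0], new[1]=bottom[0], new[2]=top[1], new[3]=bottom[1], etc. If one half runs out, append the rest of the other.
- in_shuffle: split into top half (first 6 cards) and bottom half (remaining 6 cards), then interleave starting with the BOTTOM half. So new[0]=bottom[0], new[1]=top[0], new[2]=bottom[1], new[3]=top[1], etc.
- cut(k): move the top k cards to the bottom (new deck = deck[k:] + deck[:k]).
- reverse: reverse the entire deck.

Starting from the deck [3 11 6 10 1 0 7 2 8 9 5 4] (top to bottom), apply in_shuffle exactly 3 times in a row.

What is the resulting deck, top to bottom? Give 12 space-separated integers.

Answer: 1 9 11 7 4 10 8 3 0 5 6 2

Derivation:
After op 1 (in_shuffle): [7 3 2 11 8 6 9 10 5 1 4 0]
After op 2 (in_shuffle): [9 7 10 3 5 2 1 11 4 8 0 6]
After op 3 (in_shuffle): [1 9 11 7 4 10 8 3 0 5 6 2]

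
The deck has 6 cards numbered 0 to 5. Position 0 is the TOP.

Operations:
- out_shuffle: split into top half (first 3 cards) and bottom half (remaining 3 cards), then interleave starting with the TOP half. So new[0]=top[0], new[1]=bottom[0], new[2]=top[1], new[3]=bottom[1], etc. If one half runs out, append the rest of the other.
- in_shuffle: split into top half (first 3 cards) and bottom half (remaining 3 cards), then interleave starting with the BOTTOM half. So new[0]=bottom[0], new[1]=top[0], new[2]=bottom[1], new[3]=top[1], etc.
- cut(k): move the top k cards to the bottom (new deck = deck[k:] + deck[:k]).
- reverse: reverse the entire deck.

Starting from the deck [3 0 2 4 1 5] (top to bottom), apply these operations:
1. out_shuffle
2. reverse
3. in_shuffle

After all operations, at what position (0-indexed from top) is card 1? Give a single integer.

Answer: 5

Derivation:
After op 1 (out_shuffle): [3 4 0 1 2 5]
After op 2 (reverse): [5 2 1 0 4 3]
After op 3 (in_shuffle): [0 5 4 2 3 1]
Card 1 is at position 5.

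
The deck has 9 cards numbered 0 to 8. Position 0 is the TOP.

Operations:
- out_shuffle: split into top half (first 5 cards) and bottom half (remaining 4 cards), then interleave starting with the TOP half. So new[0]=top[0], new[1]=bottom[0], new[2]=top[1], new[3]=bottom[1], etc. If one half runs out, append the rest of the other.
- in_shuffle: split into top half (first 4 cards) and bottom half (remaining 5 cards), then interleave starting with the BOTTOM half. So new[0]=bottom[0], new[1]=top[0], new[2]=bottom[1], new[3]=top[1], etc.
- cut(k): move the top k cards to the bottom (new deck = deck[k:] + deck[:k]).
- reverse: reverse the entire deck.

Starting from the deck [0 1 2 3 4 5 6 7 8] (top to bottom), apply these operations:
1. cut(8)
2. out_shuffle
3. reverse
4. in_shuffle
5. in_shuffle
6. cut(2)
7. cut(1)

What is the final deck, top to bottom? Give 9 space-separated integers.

After op 1 (cut(8)): [8 0 1 2 3 4 5 6 7]
After op 2 (out_shuffle): [8 4 0 5 1 6 2 7 3]
After op 3 (reverse): [3 7 2 6 1 5 0 4 8]
After op 4 (in_shuffle): [1 3 5 7 0 2 4 6 8]
After op 5 (in_shuffle): [0 1 2 3 4 5 6 7 8]
After op 6 (cut(2)): [2 3 4 5 6 7 8 0 1]
After op 7 (cut(1)): [3 4 5 6 7 8 0 1 2]

Answer: 3 4 5 6 7 8 0 1 2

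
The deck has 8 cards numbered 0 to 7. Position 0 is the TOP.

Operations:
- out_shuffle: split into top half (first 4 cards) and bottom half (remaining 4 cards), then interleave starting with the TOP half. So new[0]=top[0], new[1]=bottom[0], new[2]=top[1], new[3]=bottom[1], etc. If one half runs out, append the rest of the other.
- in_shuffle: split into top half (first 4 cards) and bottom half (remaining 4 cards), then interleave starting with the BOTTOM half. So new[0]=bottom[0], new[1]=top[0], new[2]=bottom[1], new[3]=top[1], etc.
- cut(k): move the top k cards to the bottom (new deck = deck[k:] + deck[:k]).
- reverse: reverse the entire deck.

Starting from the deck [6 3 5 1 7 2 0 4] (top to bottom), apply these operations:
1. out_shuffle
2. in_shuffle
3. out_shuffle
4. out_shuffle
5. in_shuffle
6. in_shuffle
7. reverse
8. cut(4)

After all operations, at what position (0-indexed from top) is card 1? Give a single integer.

Answer: 1

Derivation:
After op 1 (out_shuffle): [6 7 3 2 5 0 1 4]
After op 2 (in_shuffle): [5 6 0 7 1 3 4 2]
After op 3 (out_shuffle): [5 1 6 3 0 4 7 2]
After op 4 (out_shuffle): [5 0 1 4 6 7 3 2]
After op 5 (in_shuffle): [6 5 7 0 3 1 2 4]
After op 6 (in_shuffle): [3 6 1 5 2 7 4 0]
After op 7 (reverse): [0 4 7 2 5 1 6 3]
After op 8 (cut(4)): [5 1 6 3 0 4 7 2]
Card 1 is at position 1.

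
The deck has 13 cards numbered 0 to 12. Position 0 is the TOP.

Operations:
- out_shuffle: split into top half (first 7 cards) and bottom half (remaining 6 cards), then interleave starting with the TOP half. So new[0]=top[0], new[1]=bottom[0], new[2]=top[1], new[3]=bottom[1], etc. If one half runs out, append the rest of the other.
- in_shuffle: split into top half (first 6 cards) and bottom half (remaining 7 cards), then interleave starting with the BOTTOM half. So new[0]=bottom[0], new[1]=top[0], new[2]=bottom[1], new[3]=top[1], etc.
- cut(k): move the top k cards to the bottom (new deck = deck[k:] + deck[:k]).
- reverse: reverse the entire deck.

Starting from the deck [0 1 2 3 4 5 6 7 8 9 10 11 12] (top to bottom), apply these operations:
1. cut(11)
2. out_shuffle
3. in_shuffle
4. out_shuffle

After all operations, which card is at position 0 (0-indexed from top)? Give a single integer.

After op 1 (cut(11)): [11 12 0 1 2 3 4 5 6 7 8 9 10]
After op 2 (out_shuffle): [11 5 12 6 0 7 1 8 2 9 3 10 4]
After op 3 (in_shuffle): [1 11 8 5 2 12 9 6 3 0 10 7 4]
After op 4 (out_shuffle): [1 6 11 3 8 0 5 10 2 7 12 4 9]
Position 0: card 1.

Answer: 1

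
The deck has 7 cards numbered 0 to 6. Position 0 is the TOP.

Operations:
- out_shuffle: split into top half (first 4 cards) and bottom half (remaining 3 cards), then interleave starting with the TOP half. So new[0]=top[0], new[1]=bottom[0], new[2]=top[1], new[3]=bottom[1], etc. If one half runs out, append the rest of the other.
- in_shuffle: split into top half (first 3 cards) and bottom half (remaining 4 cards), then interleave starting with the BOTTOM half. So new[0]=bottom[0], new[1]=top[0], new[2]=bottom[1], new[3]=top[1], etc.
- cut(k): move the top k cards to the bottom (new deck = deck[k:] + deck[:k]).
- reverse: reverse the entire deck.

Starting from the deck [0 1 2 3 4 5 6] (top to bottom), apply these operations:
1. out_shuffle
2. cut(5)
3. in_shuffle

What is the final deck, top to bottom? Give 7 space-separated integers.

After op 1 (out_shuffle): [0 4 1 5 2 6 3]
After op 2 (cut(5)): [6 3 0 4 1 5 2]
After op 3 (in_shuffle): [4 6 1 3 5 0 2]

Answer: 4 6 1 3 5 0 2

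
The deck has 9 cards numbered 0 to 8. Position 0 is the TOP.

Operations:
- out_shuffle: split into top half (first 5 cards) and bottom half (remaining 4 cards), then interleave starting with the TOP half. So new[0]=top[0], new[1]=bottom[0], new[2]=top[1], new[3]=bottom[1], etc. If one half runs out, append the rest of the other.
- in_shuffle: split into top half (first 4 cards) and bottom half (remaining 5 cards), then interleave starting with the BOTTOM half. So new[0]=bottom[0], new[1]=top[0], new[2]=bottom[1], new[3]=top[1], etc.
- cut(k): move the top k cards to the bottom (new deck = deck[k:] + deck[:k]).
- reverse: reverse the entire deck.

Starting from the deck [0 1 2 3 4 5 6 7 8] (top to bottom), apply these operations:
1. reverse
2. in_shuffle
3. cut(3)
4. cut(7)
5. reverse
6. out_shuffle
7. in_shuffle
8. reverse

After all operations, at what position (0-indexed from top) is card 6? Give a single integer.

After op 1 (reverse): [8 7 6 5 4 3 2 1 0]
After op 2 (in_shuffle): [4 8 3 7 2 6 1 5 0]
After op 3 (cut(3)): [7 2 6 1 5 0 4 8 3]
After op 4 (cut(7)): [8 3 7 2 6 1 5 0 4]
After op 5 (reverse): [4 0 5 1 6 2 7 3 8]
After op 6 (out_shuffle): [4 2 0 7 5 3 1 8 6]
After op 7 (in_shuffle): [5 4 3 2 1 0 8 7 6]
After op 8 (reverse): [6 7 8 0 1 2 3 4 5]
Card 6 is at position 0.

Answer: 0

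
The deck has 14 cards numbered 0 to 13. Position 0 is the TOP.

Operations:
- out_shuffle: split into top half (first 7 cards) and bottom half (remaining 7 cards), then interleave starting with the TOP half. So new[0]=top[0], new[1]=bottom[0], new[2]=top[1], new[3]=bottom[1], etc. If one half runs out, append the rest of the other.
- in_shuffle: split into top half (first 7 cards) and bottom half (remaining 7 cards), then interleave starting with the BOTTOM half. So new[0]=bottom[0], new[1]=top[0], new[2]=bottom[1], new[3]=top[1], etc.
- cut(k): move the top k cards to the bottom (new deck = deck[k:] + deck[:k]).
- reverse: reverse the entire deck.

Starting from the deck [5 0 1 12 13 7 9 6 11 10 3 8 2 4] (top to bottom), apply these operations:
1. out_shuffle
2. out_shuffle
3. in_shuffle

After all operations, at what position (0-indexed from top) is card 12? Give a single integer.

Answer: 10

Derivation:
After op 1 (out_shuffle): [5 6 0 11 1 10 12 3 13 8 7 2 9 4]
After op 2 (out_shuffle): [5 3 6 13 0 8 11 7 1 2 10 9 12 4]
After op 3 (in_shuffle): [7 5 1 3 2 6 10 13 9 0 12 8 4 11]
Card 12 is at position 10.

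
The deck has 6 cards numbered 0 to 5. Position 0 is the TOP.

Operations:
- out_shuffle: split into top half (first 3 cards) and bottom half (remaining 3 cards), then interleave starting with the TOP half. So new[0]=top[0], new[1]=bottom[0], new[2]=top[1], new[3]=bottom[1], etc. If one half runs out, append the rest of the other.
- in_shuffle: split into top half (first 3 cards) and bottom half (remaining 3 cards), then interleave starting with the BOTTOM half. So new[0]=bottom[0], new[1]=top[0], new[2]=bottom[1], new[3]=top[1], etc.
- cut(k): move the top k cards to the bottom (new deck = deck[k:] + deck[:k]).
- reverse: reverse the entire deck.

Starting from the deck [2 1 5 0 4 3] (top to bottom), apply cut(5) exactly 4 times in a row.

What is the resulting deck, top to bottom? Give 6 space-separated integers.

Answer: 5 0 4 3 2 1

Derivation:
After op 1 (cut(5)): [3 2 1 5 0 4]
After op 2 (cut(5)): [4 3 2 1 5 0]
After op 3 (cut(5)): [0 4 3 2 1 5]
After op 4 (cut(5)): [5 0 4 3 2 1]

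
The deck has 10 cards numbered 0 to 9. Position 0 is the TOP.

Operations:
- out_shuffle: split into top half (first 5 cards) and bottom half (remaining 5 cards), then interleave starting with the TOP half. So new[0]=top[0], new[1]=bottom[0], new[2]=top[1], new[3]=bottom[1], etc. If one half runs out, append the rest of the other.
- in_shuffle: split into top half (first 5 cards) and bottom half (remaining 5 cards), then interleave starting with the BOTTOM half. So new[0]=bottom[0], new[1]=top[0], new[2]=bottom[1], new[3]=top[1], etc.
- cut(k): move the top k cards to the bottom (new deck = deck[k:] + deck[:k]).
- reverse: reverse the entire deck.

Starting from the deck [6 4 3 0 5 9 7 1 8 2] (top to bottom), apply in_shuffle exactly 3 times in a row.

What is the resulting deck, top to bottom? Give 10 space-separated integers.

After op 1 (in_shuffle): [9 6 7 4 1 3 8 0 2 5]
After op 2 (in_shuffle): [3 9 8 6 0 7 2 4 5 1]
After op 3 (in_shuffle): [7 3 2 9 4 8 5 6 1 0]

Answer: 7 3 2 9 4 8 5 6 1 0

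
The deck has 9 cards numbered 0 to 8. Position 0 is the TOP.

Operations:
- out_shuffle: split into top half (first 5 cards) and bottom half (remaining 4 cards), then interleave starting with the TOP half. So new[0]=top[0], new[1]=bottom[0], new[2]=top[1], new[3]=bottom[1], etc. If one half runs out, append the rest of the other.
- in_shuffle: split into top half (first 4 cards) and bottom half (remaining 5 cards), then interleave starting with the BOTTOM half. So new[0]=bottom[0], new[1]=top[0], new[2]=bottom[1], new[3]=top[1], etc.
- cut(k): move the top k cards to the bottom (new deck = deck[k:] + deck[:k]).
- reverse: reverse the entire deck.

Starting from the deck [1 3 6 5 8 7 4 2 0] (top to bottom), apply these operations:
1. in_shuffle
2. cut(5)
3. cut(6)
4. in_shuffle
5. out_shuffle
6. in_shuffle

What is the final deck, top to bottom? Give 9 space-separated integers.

After op 1 (in_shuffle): [8 1 7 3 4 6 2 5 0]
After op 2 (cut(5)): [6 2 5 0 8 1 7 3 4]
After op 3 (cut(6)): [7 3 4 6 2 5 0 8 1]
After op 4 (in_shuffle): [2 7 5 3 0 4 8 6 1]
After op 5 (out_shuffle): [2 4 7 8 5 6 3 1 0]
After op 6 (in_shuffle): [5 2 6 4 3 7 1 8 0]

Answer: 5 2 6 4 3 7 1 8 0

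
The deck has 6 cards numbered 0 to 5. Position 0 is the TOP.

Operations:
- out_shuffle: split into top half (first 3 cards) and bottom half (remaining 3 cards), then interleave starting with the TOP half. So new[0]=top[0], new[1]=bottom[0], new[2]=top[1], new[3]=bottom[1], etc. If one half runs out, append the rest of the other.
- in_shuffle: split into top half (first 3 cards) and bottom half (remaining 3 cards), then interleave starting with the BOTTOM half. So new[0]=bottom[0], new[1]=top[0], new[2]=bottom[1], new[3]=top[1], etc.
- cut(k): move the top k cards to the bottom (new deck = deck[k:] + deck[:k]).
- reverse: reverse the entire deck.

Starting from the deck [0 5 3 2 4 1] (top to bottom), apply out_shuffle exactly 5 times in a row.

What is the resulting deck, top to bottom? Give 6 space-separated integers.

Answer: 0 2 5 4 3 1

Derivation:
After op 1 (out_shuffle): [0 2 5 4 3 1]
After op 2 (out_shuffle): [0 4 2 3 5 1]
After op 3 (out_shuffle): [0 3 4 5 2 1]
After op 4 (out_shuffle): [0 5 3 2 4 1]
After op 5 (out_shuffle): [0 2 5 4 3 1]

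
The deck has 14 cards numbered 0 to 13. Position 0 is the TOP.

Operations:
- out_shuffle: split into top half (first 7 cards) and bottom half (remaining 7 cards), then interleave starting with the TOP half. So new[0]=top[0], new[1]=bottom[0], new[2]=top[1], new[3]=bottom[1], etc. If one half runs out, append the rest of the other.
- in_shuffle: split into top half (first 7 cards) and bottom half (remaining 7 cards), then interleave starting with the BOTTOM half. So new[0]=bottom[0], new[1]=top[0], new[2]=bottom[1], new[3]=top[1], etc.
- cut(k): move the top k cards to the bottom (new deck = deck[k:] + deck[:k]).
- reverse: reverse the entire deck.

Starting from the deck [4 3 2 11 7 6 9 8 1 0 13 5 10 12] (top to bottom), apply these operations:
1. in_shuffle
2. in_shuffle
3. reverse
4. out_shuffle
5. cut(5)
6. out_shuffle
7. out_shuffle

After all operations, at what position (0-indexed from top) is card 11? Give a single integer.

After op 1 (in_shuffle): [8 4 1 3 0 2 13 11 5 7 10 6 12 9]
After op 2 (in_shuffle): [11 8 5 4 7 1 10 3 6 0 12 2 9 13]
After op 3 (reverse): [13 9 2 12 0 6 3 10 1 7 4 5 8 11]
After op 4 (out_shuffle): [13 10 9 1 2 7 12 4 0 5 6 8 3 11]
After op 5 (cut(5)): [7 12 4 0 5 6 8 3 11 13 10 9 1 2]
After op 6 (out_shuffle): [7 3 12 11 4 13 0 10 5 9 6 1 8 2]
After op 7 (out_shuffle): [7 10 3 5 12 9 11 6 4 1 13 8 0 2]
Card 11 is at position 6.

Answer: 6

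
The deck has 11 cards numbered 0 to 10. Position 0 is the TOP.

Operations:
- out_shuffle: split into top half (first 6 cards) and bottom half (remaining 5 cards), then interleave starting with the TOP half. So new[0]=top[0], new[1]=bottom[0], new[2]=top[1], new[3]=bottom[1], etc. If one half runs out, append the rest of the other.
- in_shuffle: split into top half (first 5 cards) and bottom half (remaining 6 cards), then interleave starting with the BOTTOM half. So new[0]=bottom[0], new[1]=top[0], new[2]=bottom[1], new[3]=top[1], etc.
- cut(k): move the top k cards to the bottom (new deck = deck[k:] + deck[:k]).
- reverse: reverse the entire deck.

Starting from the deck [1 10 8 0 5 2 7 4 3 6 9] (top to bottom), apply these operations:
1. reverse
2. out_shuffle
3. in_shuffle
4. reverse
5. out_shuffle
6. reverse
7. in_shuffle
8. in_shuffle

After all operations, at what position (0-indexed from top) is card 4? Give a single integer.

Answer: 1

Derivation:
After op 1 (reverse): [9 6 3 4 7 2 5 0 8 10 1]
After op 2 (out_shuffle): [9 5 6 0 3 8 4 10 7 1 2]
After op 3 (in_shuffle): [8 9 4 5 10 6 7 0 1 3 2]
After op 4 (reverse): [2 3 1 0 7 6 10 5 4 9 8]
After op 5 (out_shuffle): [2 10 3 5 1 4 0 9 7 8 6]
After op 6 (reverse): [6 8 7 9 0 4 1 5 3 10 2]
After op 7 (in_shuffle): [4 6 1 8 5 7 3 9 10 0 2]
After op 8 (in_shuffle): [7 4 3 6 9 1 10 8 0 5 2]
Card 4 is at position 1.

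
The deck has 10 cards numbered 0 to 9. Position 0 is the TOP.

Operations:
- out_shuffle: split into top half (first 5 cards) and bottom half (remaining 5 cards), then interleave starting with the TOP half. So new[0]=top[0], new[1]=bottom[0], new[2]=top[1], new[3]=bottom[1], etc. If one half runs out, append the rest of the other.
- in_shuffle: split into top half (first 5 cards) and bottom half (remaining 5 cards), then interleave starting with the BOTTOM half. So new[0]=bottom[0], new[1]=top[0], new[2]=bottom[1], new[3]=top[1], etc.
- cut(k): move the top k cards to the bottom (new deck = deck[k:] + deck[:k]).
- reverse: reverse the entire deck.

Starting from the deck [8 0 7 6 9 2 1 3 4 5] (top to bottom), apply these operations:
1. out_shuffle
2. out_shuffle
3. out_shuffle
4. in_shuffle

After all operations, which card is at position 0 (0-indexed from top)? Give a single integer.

Answer: 9

Derivation:
After op 1 (out_shuffle): [8 2 0 1 7 3 6 4 9 5]
After op 2 (out_shuffle): [8 3 2 6 0 4 1 9 7 5]
After op 3 (out_shuffle): [8 4 3 1 2 9 6 7 0 5]
After op 4 (in_shuffle): [9 8 6 4 7 3 0 1 5 2]
Position 0: card 9.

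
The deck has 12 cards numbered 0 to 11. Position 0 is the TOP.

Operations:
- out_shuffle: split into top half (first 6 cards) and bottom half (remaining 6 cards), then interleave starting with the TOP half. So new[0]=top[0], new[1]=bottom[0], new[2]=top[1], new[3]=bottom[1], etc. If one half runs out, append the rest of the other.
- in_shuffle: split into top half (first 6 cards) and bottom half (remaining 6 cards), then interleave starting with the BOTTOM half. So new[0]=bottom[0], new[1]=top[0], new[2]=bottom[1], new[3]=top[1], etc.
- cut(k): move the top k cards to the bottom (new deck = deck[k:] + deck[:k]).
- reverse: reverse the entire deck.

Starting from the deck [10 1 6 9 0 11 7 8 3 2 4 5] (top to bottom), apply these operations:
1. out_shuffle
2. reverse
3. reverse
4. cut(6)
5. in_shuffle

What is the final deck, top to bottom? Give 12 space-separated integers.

After op 1 (out_shuffle): [10 7 1 8 6 3 9 2 0 4 11 5]
After op 2 (reverse): [5 11 4 0 2 9 3 6 8 1 7 10]
After op 3 (reverse): [10 7 1 8 6 3 9 2 0 4 11 5]
After op 4 (cut(6)): [9 2 0 4 11 5 10 7 1 8 6 3]
After op 5 (in_shuffle): [10 9 7 2 1 0 8 4 6 11 3 5]

Answer: 10 9 7 2 1 0 8 4 6 11 3 5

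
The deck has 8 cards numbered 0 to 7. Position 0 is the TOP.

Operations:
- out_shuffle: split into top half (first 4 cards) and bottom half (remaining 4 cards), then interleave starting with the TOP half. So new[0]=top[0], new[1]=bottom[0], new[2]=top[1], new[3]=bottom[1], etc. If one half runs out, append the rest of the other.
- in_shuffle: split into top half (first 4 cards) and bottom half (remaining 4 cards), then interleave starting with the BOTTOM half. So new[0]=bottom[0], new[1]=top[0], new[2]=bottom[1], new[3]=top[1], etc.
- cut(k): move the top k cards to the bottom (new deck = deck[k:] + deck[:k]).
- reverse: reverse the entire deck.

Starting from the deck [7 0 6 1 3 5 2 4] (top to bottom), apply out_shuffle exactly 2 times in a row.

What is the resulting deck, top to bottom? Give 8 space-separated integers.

Answer: 7 6 3 2 0 1 5 4

Derivation:
After op 1 (out_shuffle): [7 3 0 5 6 2 1 4]
After op 2 (out_shuffle): [7 6 3 2 0 1 5 4]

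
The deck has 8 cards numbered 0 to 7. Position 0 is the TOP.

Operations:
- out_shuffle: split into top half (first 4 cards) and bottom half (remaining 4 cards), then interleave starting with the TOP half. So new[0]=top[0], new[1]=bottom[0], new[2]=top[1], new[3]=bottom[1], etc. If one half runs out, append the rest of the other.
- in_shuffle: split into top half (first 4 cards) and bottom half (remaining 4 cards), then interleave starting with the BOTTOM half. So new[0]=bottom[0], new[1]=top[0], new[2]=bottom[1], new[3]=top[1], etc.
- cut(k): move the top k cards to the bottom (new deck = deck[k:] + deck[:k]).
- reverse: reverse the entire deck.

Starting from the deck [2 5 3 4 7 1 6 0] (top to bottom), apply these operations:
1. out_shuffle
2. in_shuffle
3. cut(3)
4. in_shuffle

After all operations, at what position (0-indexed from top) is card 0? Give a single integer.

Answer: 7

Derivation:
After op 1 (out_shuffle): [2 7 5 1 3 6 4 0]
After op 2 (in_shuffle): [3 2 6 7 4 5 0 1]
After op 3 (cut(3)): [7 4 5 0 1 3 2 6]
After op 4 (in_shuffle): [1 7 3 4 2 5 6 0]
Card 0 is at position 7.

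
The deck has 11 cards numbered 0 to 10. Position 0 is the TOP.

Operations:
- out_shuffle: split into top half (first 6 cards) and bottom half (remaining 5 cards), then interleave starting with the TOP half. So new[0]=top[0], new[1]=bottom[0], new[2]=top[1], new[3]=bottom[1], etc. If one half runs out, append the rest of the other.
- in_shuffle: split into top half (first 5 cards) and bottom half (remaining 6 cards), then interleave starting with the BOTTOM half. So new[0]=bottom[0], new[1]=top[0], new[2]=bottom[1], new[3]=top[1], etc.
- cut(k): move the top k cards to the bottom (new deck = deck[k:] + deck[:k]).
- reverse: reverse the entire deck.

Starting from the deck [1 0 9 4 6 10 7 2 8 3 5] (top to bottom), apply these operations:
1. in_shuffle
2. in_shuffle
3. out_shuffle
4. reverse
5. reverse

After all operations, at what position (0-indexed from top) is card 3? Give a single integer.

After op 1 (in_shuffle): [10 1 7 0 2 9 8 4 3 6 5]
After op 2 (in_shuffle): [9 10 8 1 4 7 3 0 6 2 5]
After op 3 (out_shuffle): [9 3 10 0 8 6 1 2 4 5 7]
After op 4 (reverse): [7 5 4 2 1 6 8 0 10 3 9]
After op 5 (reverse): [9 3 10 0 8 6 1 2 4 5 7]
Card 3 is at position 1.

Answer: 1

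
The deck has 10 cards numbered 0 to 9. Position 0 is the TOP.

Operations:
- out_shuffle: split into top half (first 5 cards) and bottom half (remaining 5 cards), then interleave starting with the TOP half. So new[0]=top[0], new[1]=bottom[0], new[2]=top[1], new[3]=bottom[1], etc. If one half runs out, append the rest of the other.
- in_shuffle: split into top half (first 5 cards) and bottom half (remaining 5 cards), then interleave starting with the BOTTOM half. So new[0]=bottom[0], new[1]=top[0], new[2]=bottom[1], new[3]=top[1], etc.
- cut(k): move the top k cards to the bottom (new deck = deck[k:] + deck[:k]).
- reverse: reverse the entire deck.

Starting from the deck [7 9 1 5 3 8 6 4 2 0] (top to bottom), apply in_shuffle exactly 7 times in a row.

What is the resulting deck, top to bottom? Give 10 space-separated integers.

After op 1 (in_shuffle): [8 7 6 9 4 1 2 5 0 3]
After op 2 (in_shuffle): [1 8 2 7 5 6 0 9 3 4]
After op 3 (in_shuffle): [6 1 0 8 9 2 3 7 4 5]
After op 4 (in_shuffle): [2 6 3 1 7 0 4 8 5 9]
After op 5 (in_shuffle): [0 2 4 6 8 3 5 1 9 7]
After op 6 (in_shuffle): [3 0 5 2 1 4 9 6 7 8]
After op 7 (in_shuffle): [4 3 9 0 6 5 7 2 8 1]

Answer: 4 3 9 0 6 5 7 2 8 1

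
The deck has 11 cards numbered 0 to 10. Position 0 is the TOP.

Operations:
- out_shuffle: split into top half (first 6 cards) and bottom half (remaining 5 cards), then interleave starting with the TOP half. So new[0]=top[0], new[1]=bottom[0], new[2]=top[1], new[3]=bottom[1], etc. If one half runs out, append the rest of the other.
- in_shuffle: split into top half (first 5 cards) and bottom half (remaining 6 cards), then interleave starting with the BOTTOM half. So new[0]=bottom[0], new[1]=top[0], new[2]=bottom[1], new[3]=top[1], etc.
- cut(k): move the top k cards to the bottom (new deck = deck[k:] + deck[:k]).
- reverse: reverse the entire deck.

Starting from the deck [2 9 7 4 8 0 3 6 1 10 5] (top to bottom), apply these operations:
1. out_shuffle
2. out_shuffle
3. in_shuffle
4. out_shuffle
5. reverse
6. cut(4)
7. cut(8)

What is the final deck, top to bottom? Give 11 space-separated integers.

After op 1 (out_shuffle): [2 3 9 6 7 1 4 10 8 5 0]
After op 2 (out_shuffle): [2 4 3 10 9 8 6 5 7 0 1]
After op 3 (in_shuffle): [8 2 6 4 5 3 7 10 0 9 1]
After op 4 (out_shuffle): [8 7 2 10 6 0 4 9 5 1 3]
After op 5 (reverse): [3 1 5 9 4 0 6 10 2 7 8]
After op 6 (cut(4)): [4 0 6 10 2 7 8 3 1 5 9]
After op 7 (cut(8)): [1 5 9 4 0 6 10 2 7 8 3]

Answer: 1 5 9 4 0 6 10 2 7 8 3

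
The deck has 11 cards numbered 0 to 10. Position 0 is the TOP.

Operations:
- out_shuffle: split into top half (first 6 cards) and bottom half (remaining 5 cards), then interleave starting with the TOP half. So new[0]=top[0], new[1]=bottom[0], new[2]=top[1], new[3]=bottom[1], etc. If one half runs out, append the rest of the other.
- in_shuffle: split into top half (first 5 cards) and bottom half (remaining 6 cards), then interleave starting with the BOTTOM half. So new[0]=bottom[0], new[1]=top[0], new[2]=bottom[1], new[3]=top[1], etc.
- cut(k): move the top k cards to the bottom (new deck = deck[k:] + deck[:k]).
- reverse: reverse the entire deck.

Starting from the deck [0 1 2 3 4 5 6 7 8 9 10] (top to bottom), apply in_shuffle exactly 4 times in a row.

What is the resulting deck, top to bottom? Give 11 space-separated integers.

After op 1 (in_shuffle): [5 0 6 1 7 2 8 3 9 4 10]
After op 2 (in_shuffle): [2 5 8 0 3 6 9 1 4 7 10]
After op 3 (in_shuffle): [6 2 9 5 1 8 4 0 7 3 10]
After op 4 (in_shuffle): [8 6 4 2 0 9 7 5 3 1 10]

Answer: 8 6 4 2 0 9 7 5 3 1 10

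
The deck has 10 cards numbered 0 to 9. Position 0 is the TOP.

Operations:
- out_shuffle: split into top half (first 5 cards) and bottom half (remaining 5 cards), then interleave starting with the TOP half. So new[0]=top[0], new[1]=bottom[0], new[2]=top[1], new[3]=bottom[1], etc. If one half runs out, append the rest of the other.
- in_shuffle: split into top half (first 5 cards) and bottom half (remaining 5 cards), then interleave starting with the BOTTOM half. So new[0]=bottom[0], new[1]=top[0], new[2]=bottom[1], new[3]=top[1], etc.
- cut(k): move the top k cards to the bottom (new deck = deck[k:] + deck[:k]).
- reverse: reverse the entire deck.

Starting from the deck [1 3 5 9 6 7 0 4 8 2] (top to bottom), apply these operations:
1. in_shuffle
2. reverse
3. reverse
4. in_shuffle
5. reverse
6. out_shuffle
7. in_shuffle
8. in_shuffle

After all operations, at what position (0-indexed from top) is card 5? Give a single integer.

After op 1 (in_shuffle): [7 1 0 3 4 5 8 9 2 6]
After op 2 (reverse): [6 2 9 8 5 4 3 0 1 7]
After op 3 (reverse): [7 1 0 3 4 5 8 9 2 6]
After op 4 (in_shuffle): [5 7 8 1 9 0 2 3 6 4]
After op 5 (reverse): [4 6 3 2 0 9 1 8 7 5]
After op 6 (out_shuffle): [4 9 6 1 3 8 2 7 0 5]
After op 7 (in_shuffle): [8 4 2 9 7 6 0 1 5 3]
After op 8 (in_shuffle): [6 8 0 4 1 2 5 9 3 7]
Card 5 is at position 6.

Answer: 6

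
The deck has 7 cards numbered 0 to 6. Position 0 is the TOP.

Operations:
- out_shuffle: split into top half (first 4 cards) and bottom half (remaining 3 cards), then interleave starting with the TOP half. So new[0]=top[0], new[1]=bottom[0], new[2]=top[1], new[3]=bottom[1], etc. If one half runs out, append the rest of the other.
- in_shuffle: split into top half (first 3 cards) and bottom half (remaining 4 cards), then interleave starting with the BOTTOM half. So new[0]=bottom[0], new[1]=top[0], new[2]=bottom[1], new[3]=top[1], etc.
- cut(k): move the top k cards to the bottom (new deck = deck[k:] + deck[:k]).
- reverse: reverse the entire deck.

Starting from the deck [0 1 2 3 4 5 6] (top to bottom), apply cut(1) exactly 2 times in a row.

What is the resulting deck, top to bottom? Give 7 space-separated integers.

After op 1 (cut(1)): [1 2 3 4 5 6 0]
After op 2 (cut(1)): [2 3 4 5 6 0 1]

Answer: 2 3 4 5 6 0 1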